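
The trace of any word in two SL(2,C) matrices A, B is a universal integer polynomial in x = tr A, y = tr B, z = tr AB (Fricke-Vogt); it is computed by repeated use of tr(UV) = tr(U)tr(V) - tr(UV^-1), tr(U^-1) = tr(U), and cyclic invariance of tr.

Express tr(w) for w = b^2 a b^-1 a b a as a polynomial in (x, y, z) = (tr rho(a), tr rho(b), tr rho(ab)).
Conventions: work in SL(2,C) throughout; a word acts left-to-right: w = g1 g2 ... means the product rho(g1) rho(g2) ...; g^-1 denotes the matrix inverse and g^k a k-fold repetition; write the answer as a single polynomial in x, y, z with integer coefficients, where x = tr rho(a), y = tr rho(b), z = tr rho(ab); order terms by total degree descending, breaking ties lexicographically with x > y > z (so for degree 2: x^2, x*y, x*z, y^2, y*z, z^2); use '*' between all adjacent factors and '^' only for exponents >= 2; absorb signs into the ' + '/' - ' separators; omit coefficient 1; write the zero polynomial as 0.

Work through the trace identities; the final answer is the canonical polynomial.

x*y^2*z^2 - x^2*y*z - y^3*z - y*z^3 + x*z^2 + 3*y*z - x

so tr(b a b a) = tr(b a)*tr(b a) - tr(1)   [split at repeated b] = z^2 - 2
reduce: tr(b a b) = tr(b)*tr(a b) - tr(a) = y*z - x
so tr(a^2 b a b) = tr(a)*tr(b a b a) - tr(b a b) = x*z^2 - y*z - x
tr(b a^2) = tr(a)*tr(b a) - tr(b) = x*z - y
so tr(a^2 b a) = tr(a)*tr(b a^2) - tr(b a) = x^2*z - x*y - z
reduce: tr(a b a b^2 a) = tr(b)*tr(a^2 b a b) - tr(a^2 b a) = x*y*z^2 - x^2*z - y^2*z + z
tr(a b a b a b) = tr(a b)*tr(a b a b) - tr(a^-1 b^-1)   [split at repeated a] = z^3 - 3*z
so tr(a b a b^2 a b) = tr(b)*tr(a b a b a b) - tr(a b a b a) = y*z^3 - x*z^2 - 2*y*z + x
reduce: tr(b^2 a b^-1 a b a) = tr(a b a b^2 a)*tr(b) - tr(a b a b^2 a b) = x*y^2*z^2 - x^2*y*z - y^3*z - y*z^3 + x*z^2 + 3*y*z - x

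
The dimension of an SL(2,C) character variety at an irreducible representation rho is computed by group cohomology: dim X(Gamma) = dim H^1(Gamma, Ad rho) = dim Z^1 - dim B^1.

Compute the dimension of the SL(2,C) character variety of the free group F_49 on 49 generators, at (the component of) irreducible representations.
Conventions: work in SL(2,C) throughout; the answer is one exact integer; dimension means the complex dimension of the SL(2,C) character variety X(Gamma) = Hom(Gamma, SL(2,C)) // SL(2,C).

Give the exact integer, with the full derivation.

144

The free group F_49: 49 generators, no relators.
A cocycle picks one sl_2 vector per generator freely, giving dim Z^1 = 3*49 = 147.
Irreducibility makes the coboundary map sl_2 -> Z^1 injective (trivial centralizer), so dim B^1 = 3.
dim X = dim H^1 = dim Z^1 - dim B^1 = 147 - 3 = 144.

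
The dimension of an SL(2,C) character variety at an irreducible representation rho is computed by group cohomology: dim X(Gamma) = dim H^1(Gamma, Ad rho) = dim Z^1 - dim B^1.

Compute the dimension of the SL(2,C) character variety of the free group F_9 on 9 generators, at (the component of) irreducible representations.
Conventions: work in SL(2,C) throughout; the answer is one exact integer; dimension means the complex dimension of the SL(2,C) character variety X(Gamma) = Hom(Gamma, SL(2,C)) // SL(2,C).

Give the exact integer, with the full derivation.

24

The free group F_9: 9 generators, no relators.
A cocycle picks one sl_2 vector per generator freely, giving dim Z^1 = 3*9 = 27.
Irreducibility makes the coboundary map sl_2 -> Z^1 injective (trivial centralizer), so dim B^1 = 3.
dim H^1 = 27 - 3 = 24, which is dim X.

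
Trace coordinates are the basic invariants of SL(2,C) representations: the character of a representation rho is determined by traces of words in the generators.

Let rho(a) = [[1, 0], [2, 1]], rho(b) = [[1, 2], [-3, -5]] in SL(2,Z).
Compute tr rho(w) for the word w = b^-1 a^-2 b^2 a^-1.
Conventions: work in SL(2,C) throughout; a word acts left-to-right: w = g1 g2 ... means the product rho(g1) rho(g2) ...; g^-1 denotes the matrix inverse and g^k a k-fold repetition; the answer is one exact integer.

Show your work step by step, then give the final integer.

112

rho(b^-1) = [[-5, -2], [3, 1]]
... * rho(a^-1) = [[1, 0], [-2, 1]]  ->  [[-1, -2], [1, 1]]
... * rho(a^-1) = [[1, 0], [-2, 1]]  ->  [[3, -2], [-1, 1]]
... * rho(b) = [[1, 2], [-3, -5]]  ->  [[9, 16], [-4, -7]]
... * rho(b) = [[1, 2], [-3, -5]]  ->  [[-39, -62], [17, 27]]
... * rho(a^-1) = [[1, 0], [-2, 1]]  ->  [[85, -62], [-37, 27]]
tr = 85 + 27 = 112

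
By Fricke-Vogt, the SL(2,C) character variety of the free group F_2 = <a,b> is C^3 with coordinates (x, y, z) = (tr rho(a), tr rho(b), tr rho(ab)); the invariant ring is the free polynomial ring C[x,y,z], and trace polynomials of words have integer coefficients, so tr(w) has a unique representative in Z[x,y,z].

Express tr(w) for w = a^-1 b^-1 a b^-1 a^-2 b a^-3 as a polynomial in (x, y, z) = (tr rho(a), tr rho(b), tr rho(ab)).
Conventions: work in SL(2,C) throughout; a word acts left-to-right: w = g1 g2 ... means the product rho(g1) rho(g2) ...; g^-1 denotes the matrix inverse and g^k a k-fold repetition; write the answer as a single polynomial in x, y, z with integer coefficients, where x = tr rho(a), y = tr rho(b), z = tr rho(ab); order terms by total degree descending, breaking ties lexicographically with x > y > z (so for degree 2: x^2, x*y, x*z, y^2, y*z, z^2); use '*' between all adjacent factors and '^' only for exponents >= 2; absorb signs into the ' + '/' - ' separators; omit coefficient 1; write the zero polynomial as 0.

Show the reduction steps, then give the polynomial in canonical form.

tr(a^-1) = tr(a) = x
tr(a^-2) = tr(a^-1) * tr(a) - tr(1)   [inverse elimination on a] = x^2 - 2
tr(a^-1 b) = tr(b) * tr(a) - tr(b a)   [inverse elimination on a] = x*y - z
tr(a^-2 b) = tr(a^-1 b) * tr(a) - tr(a^-1 b a)   [inverse elimination on a] = x^2*y - x*z - y
tr(a^-2 b^-1) = tr(a^-2) * tr(b) - tr(a^-2 b)   [inverse elimination on b] = x*z - y
tr(a^2 b a) = tr(a) * tr(b a^2) - tr(b a)   [square of a] = x^2*z - x*y - z
tr(b a b a) = tr(a b) * tr(a b) - tr(1)   [split at a repeated a] = z^2 - 2
tr(b a b) = tr(b) * tr(a b) - tr(a)   [square of b] = y*z - x
tr(a^2 b a b) = tr(a) * tr(b a b a) - tr(b a b)   [square of a] = x*z^2 - y*z - x
tr(b^-1 a^2 b a) = tr(a^2 b a) * tr(b) - tr(a^2 b a b)   [inverse elimination on b] = x^2*y*z - x*y^2 - x*z^2 + x
tr(b^-1 a^2 b a^-1) = tr(b^-1 a^2 b) * tr(a) - tr(b^-1 a^2 b a)   [inverse elimination on a] = -x^2*y*z + x^3 + x*y^2 + x*z^2 - 3*x
tr(a b a^-2 b^-1 a) = tr(b^-1 a^2 b a^-1) * tr(a) - tr(b^-1 a^2 b)   [inverse elimination on a] = -x^3*y*z + x^4 + x^2*y^2 + x^2*z^2 - 4*x^2 + 2
tr(b a b a^-1) = tr(b a b) * tr(a) - tr(b a b a)   [inverse elimination on a] = x*y*z - x^2 - z^2 + 2
tr(b a b a b) = tr(b) * tr(a b a b) - tr(a b a)   [square of b] = y*z^2 - x*z - y
tr(b a b a b a) = tr(a b a b) * tr(a b) - tr(b a)   [split at a repeated a] = z^3 - 3*z
tr(a^-1 b a b a b) = tr(b a b a b) * tr(a) - tr(b a b a b a)   [inverse elimination on a] = x*y*z^2 - x^2*z - z^3 - x*y + 3*z
tr(a b a b a^-2 b) = tr(a^-1 b a b a b) * tr(a) - tr(a^-1 b a b a b a)   [inverse elimination on a] = x^2*y*z^2 - x^3*z - x*z^3 - x^2*y - y*z^2 + 4*x*z + y
tr(a b a^-2 b^-1 a b) = tr(a b a b a^-2) * tr(b) - tr(a b a b a^-2 b)   [inverse elimination on b] = -x^2*y*z^2 + x^3*z + x*y^2*z + x*z^3 - 4*x*z + y
tr(a^-2 b^-1 a b^-1 a b) = tr(a b a^-2 b^-1 a) * tr(b) - tr(a b a^-2 b^-1 a b)   [inverse elimination on b] = -x^3*y^2*z + x^4*y + x^2*y^3 + 2*x^2*y*z^2 - x^3*z - x*y^2*z - x*z^3 - 4*x^2*y + 4*x*z + y
tr(a b a b^-1 a b) = tr(a b a b a) * tr(b) - tr(a b a b a b)   [inverse elimination on b] = x*y*z^2 - y^2*z - z^3 - x*y + 3*z
tr(b^-1 a b^-1 a b a) = tr(a b a b^-1 a) * tr(b) - tr(a b a b^-1 a b)   [inverse elimination on b] = x^2*y^2*z - x*y^3 - 2*x*y*z^2 + y^2*z + z^3 + 2*x*y - 3*z
tr(a^-1 b^-1 a b^-1 a b) = tr(b^-1 a b^-1 a b) * tr(a) - tr(b^-1 a b^-1 a b a)   [inverse elimination on a] = -x^2*y^2*z + x^3*y + x*y^3 + 2*x*y*z^2 - x^2*z - y^2*z - z^3 - 3*x*y + 3*z
tr(b a^-3 b^-1 a b^-1 a) = tr(a^-2 b^-1 a b^-1 a b) * tr(a) - tr(a^-2 b^-1 a b^-1 a b a)   [inverse elimination on a] = -x^4*y^2*z + x^5*y + x^3*y^3 + 2*x^3*y*z^2 - x^4*z - x^2*z^3 - 5*x^3*y - x*y^3 - 2*x*y*z^2 + 5*x^2*z + y^2*z + z^3 + 4*x*y - 3*z
tr(a^-1 b a^-3 b^-1 a b^-1) = tr(b a^-3 b^-1 a b^-1) * tr(a) - tr(b a^-3 b^-1 a b^-1 a)   [inverse elimination on a] = x^4*y^2*z - x^5*y - x^3*y^3 - 2*x^3*y*z^2 + x^4*z + x^2*z^3 + 5*x^3*y + x*y^3 + 2*x*y*z^2 - 4*x^2*z - y^2*z - z^3 - 5*x*y + 3*z
tr(a^-2 b^-1 a b^-1 a^-2 b a^-1) = tr(a^-1 b a^-3 b^-1 a b^-1) * tr(a) - tr(a^-1 b a^-3 b^-1 a b^-1 a)   [inverse elimination on a] = x^5*y^2*z - x^6*y - x^4*y^3 - 2*x^4*y*z^2 + x^5*z + x^3*z^3 + 5*x^4*y + x^2*y^3 + 2*x^2*y*z^2 - 4*x^3*z - x*y^2*z - x*z^3 - 5*x^2*y + 2*x*z + y
tr(b^2) = tr(b) * tr(b) - tr(1)   [square of b] = y^2 - 2
tr(b a^-1 b) = tr(b^2) * tr(a) - tr(b^2 a)   [inverse elimination on a] = x*y^2 - y*z - x
tr(a^-1 b a^-1 b) = tr(b a^-1 b) * tr(a) - tr(b a^-1 b a)   [inverse elimination on a] = x^2*y^2 - 2*x*y*z + z^2 - 2
tr(b^2 a b) = tr(b) * tr(b a b) - tr(b a)   [square of b] = y^2*z - x*y - z
tr(b a b a^-1 b) = tr(b^2 a b) * tr(a) - tr(b^2 a b a)   [inverse elimination on a] = x*y^2*z - x^2*y - y*z^2 + y
tr(a^-1 b a^-1 b a b) = tr(b a b a^-1 b) * tr(a) - tr(b a b a^-1 b a)   [inverse elimination on a] = x^2*y^2*z - x^3*y - 2*x*y*z^2 + x^2*z + z^3 + 2*x*y - 3*z
tr(b a^-1 b a b) = tr(b a b^2) * tr(a) - tr(b a b^2 a)   [inverse elimination on a] = x*y^2*z - x^2*y - y*z^2 + y
tr(a^-2 b a^-1 b a b) = tr(a^-1 b a^-1 b a b) * tr(a) - tr(a^-1 b a^-1 b a b a)   [inverse elimination on a] = x^3*y^2*z - x^4*y - 2*x^2*y*z^2 + x^3*z - x*y^2*z + x*z^3 + 3*x^2*y + y*z^2 - 3*x*z - y
tr(b a b^-1 a^-2 b a^-1) = tr(a^-2 b a^-1 b a) * tr(b) - tr(a^-2 b a^-1 b a b)   [inverse elimination on b] = -x^3*y^2*z + x^4*y + x^2*y^3 + 2*x^2*y*z^2 - x^3*z - x*y^2*z - x*z^3 - 3*x^2*y + 3*x*z - y
tr(a^-1 b^2 a b^-1) = tr(a^-1 b^2 a) * tr(b) - tr(a^-1 b^2 a b)   [inverse elimination on b] = -x*y^2*z + x^2*y + y^3 + y*z^2 - 3*y
tr(b a b^-1 a^-2 b) = tr(a^-1 b^2 a b^-1) * tr(a) - tr(a^-1 b^2 a b^-1 a)   [inverse elimination on a] = -x^2*y^2*z + x^3*y + x*y^3 + x*y*z^2 - 3*x*y - z
tr(a b^-1 a^-2 b a^-2 b) = tr(b a b^-1 a^-2 b a^-1) * tr(a) - tr(b a b^-1 a^-2 b)   [inverse elimination on a] = -x^4*y^2*z + x^5*y + x^3*y^3 + 2*x^3*y*z^2 - x^4*z - x^2*z^3 - 4*x^3*y - x*y^3 - x*y*z^2 + 3*x^2*z + 2*x*y + z
tr(a^-2 b^-1 a b^-1 a^-2 b) = tr(a b^-1 a^-2 b a^-2) * tr(b) - tr(a b^-1 a^-2 b a^-2 b)   [inverse elimination on b] = x^4*y^2*z - x^5*y - x^3*y^3 - 2*x^3*y*z^2 + x^4*z + x^2*y^2*z + x^2*z^3 + 4*x^3*y - 3*x^2*z - x*y - z
tr(a^-1 b^-1 a b^-1 a^-2 b a^-3) = tr(a^-2 b^-1 a b^-1 a^-2 b a^-1) * tr(a) - tr(a^-2 b^-1 a b^-1 a^-2 b)   [inverse elimination on a] = x^6*y^2*z - x^7*y - x^5*y^3 - 2*x^5*y*z^2 + x^6*z - x^4*y^2*z + x^4*z^3 + 6*x^5*y + 2*x^3*y^3 + 4*x^3*y*z^2 - 5*x^4*z - 2*x^2*y^2*z - 2*x^2*z^3 - 9*x^3*y + 5*x^2*z + 2*x*y + z

x^6*y^2*z - x^7*y - x^5*y^3 - 2*x^5*y*z^2 + x^6*z - x^4*y^2*z + x^4*z^3 + 6*x^5*y + 2*x^3*y^3 + 4*x^3*y*z^2 - 5*x^4*z - 2*x^2*y^2*z - 2*x^2*z^3 - 9*x^3*y + 5*x^2*z + 2*x*y + z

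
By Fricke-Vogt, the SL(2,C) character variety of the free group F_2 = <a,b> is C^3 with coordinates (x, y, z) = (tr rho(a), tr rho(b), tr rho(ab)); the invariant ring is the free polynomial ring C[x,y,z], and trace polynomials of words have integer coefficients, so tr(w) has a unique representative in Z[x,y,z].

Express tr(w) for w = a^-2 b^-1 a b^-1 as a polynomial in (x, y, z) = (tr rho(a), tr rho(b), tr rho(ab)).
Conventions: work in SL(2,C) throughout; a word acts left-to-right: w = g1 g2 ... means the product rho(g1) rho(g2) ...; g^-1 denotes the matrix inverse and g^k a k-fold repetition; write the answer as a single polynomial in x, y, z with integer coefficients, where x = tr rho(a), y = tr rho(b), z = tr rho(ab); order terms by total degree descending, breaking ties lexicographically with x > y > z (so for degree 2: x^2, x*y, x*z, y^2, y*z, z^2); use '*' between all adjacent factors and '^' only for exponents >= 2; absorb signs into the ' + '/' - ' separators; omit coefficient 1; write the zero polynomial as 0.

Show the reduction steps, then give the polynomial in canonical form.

x^2*y*z - x^3 - x*y^2 - x*z^2 + y*z + 3*x

tr(b^-1) = tr(b) = y
tr(b^-1 a) = tr(a) * tr(b) - tr(a b) = x*y - z
tr(b^-1 a^-1) = tr(b^-1) * tr(a) - tr(b^-1 a) = z
tr(b a b) = tr(b) * tr(a b) - tr(a) = y*z - x
use: tr(b a b a) = tr(a b) * tr(a b) - tr(1) = z^2 - 2
tr(a^-1 b a b) = tr(b a b) * tr(a) - tr(b a b a) = x*y*z - x^2 - z^2 + 2
use: tr(a^-2 b a b) = tr(a^-1 b a b) * tr(a) - tr(a^-1 b a b a) = x^2*y*z - x^3 - x*z^2 - y*z + 3*x
apply: tr(a b^-1 a^-2 b) = tr(a^-2 b a) * tr(b) - tr(a^-2 b a b) = -x^2*y*z + x^3 + x*y^2 + x*z^2 - 3*x
apply: tr(a^-2 b^-1 a b^-1) = tr(a b^-1 a^-2) * tr(b) - tr(a b^-1 a^-2 b) = x^2*y*z - x^3 - x*y^2 - x*z^2 + y*z + 3*x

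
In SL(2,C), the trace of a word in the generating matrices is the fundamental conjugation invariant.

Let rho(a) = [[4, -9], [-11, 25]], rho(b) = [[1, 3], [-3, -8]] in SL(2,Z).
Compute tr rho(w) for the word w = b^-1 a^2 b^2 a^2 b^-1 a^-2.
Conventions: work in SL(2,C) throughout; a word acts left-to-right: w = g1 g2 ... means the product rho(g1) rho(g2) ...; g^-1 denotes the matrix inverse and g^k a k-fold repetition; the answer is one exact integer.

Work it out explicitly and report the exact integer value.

-23077637953

rho(b^-1) = [[-8, -3], [3, 1]]
... * rho(a) = [[4, -9], [-11, 25]]  ->  [[1, -3], [1, -2]]
... * rho(a) = [[4, -9], [-11, 25]]  ->  [[37, -84], [26, -59]]
... * rho(b) = [[1, 3], [-3, -8]]  ->  [[289, 783], [203, 550]]
... * rho(b) = [[1, 3], [-3, -8]]  ->  [[-2060, -5397], [-1447, -3791]]
... * rho(a) = [[4, -9], [-11, 25]]  ->  [[51127, -116385], [35913, -81752]]
... * rho(a) = [[4, -9], [-11, 25]]  ->  [[1484743, -3369768], [1042924, -2367017]]
... * rho(b^-1) = [[-8, -3], [3, 1]]  ->  [[-21987248, -7823997], [-15444443, -5495789]]
... * rho(a^-1) = [[25, 9], [11, 4]]  ->  [[-635745167, -229181220], [-446564754, -160983143]]
... * rho(a^-1) = [[25, 9], [11, 4]]  ->  [[-18414622595, -6638431383], [-12934933423, -4663015358]]
tr = -18414622595 + -4663015358 = -23077637953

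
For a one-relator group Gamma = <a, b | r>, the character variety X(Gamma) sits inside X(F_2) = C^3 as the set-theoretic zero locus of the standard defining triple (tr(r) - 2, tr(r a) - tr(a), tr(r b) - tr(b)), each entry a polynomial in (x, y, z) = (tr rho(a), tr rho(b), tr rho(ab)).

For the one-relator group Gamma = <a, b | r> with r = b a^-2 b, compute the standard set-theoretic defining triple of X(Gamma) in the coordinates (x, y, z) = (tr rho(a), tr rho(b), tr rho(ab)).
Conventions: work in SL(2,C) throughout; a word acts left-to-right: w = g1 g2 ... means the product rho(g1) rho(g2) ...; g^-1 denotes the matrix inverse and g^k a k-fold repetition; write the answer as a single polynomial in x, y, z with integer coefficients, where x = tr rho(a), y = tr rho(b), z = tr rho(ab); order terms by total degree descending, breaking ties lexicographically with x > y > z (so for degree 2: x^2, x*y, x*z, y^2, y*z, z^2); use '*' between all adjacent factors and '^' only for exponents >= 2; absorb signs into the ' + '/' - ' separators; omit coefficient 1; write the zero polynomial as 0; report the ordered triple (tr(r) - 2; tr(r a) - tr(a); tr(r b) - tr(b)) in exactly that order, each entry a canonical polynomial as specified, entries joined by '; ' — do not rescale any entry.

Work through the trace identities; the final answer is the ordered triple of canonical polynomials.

x^2*y^2 - x*y*z - x^2 - y^2; x^2*y*z - x^3 - x*z^2 - y*z + 2*x; x^2*y^3 - x*y^2*z - 2*x^2*y - y^3 + x*z + 2*y

trace(b^2) = trace(b)*trace(b) - trace(1)  (reduce the b square) = y^2 - 2
trace(b^2 a) = trace(b)*trace(a b) - trace(a)  (reduce the b square) = y*z - x
trace(b^2 a^-1) = trace(b^2)*trace(a) - trace(b^2 a)  (eliminate a^-1) = x*y^2 - y*z - x
trace(b a^-2 b) = trace(b^2 a^-1)*trace(a) - trace(b^2)  (eliminate a^-1) = x^2*y^2 - x*y*z - x^2 - y^2 + 2
apply: trace(b a b a) = trace(b a)*trace(b a) - trace(1) = z^2 - 2
trace(b a b a^-1) = trace(b a b)*trace(a) - trace(b a b a) = x*y*z - x^2 - z^2 + 2
trace(b a^-2 b a) = trace(b a b a^-1)*trace(a) - trace(b a b) = x^2*y*z - x^3 - x*z^2 - y*z + 3*x
use: trace(b^3) = trace(b)*trace(b^2) - trace(b)   [square of b] = y^3 - 3*y
trace(b^3 a) = trace(b)*trace(b a b) - trace(b a)   [square of b] = y^2*z - x*y - z
trace(b^3 a^-1) = trace(b^3)*trace(a) - trace(b^3 a)   [inverse elimination on a] = x*y^3 - y^2*z - 2*x*y + z
apply: trace(b a^-2 b^2) = trace(b^3 a^-1)*trace(a) - trace(b^3)   [inverse elimination on a] = x^2*y^3 - x*y^2*z - 2*x^2*y - y^3 + x*z + 3*y
assemble the triple (trace(r) - 2; trace(r a) - x; trace(r b) - y)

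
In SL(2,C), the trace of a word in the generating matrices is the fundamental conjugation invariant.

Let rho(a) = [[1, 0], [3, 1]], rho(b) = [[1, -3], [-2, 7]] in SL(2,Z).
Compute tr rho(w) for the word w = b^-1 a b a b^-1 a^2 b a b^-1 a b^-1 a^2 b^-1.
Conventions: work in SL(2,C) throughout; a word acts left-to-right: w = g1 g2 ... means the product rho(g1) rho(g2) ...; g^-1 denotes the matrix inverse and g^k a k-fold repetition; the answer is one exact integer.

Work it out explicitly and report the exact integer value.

rho(b^-1) = [[7, 3], [2, 1]]
... * rho(a) = [[1, 0], [3, 1]]  ->  [[16, 3], [5, 1]]
... * rho(b) = [[1, -3], [-2, 7]]  ->  [[10, -27], [3, -8]]
... * rho(a) = [[1, 0], [3, 1]]  ->  [[-71, -27], [-21, -8]]
... * rho(b^-1) = [[7, 3], [2, 1]]  ->  [[-551, -240], [-163, -71]]
... * rho(a) = [[1, 0], [3, 1]]  ->  [[-1271, -240], [-376, -71]]
... * rho(a) = [[1, 0], [3, 1]]  ->  [[-1991, -240], [-589, -71]]
... * rho(b) = [[1, -3], [-2, 7]]  ->  [[-1511, 4293], [-447, 1270]]
... * rho(a) = [[1, 0], [3, 1]]  ->  [[11368, 4293], [3363, 1270]]
... * rho(b^-1) = [[7, 3], [2, 1]]  ->  [[88162, 38397], [26081, 11359]]
... * rho(a) = [[1, 0], [3, 1]]  ->  [[203353, 38397], [60158, 11359]]
... * rho(b^-1) = [[7, 3], [2, 1]]  ->  [[1500265, 648456], [443824, 191833]]
... * rho(a) = [[1, 0], [3, 1]]  ->  [[3445633, 648456], [1019323, 191833]]
... * rho(a) = [[1, 0], [3, 1]]  ->  [[5391001, 648456], [1594822, 191833]]
... * rho(b^-1) = [[7, 3], [2, 1]]  ->  [[39033919, 16821459], [11547420, 4976299]]
tr = 39033919 + 4976299 = 44010218

44010218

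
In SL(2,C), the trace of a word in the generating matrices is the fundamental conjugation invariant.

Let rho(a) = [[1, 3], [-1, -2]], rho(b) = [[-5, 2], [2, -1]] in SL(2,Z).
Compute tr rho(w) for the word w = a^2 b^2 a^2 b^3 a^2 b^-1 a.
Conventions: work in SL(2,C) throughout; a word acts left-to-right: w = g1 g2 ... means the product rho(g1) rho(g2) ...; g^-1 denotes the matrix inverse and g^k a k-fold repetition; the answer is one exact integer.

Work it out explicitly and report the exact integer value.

rho(a) = [[1, 3], [-1, -2]]
... * rho(a) = [[1, 3], [-1, -2]]  ->  [[-2, -3], [1, 1]]
... * rho(b) = [[-5, 2], [2, -1]]  ->  [[4, -1], [-3, 1]]
... * rho(b) = [[-5, 2], [2, -1]]  ->  [[-22, 9], [17, -7]]
... * rho(a) = [[1, 3], [-1, -2]]  ->  [[-31, -84], [24, 65]]
... * rho(a) = [[1, 3], [-1, -2]]  ->  [[53, 75], [-41, -58]]
... * rho(b) = [[-5, 2], [2, -1]]  ->  [[-115, 31], [89, -24]]
... * rho(b) = [[-5, 2], [2, -1]]  ->  [[637, -261], [-493, 202]]
... * rho(b) = [[-5, 2], [2, -1]]  ->  [[-3707, 1535], [2869, -1188]]
... * rho(a) = [[1, 3], [-1, -2]]  ->  [[-5242, -14191], [4057, 10983]]
... * rho(a) = [[1, 3], [-1, -2]]  ->  [[8949, 12656], [-6926, -9795]]
... * rho(b^-1) = [[-1, -2], [-2, -5]]  ->  [[-34261, -81178], [26516, 62827]]
... * rho(a) = [[1, 3], [-1, -2]]  ->  [[46917, 59573], [-36311, -46106]]
tr = 46917 + -46106 = 811

811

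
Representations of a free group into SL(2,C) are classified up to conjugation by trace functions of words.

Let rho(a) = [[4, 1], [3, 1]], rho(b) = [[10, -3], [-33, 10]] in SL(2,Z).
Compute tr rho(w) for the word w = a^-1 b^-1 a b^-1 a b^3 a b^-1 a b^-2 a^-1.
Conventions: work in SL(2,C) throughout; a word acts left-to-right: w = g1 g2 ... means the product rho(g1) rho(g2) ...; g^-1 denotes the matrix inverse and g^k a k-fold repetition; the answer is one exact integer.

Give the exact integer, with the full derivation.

401080542617

rho(a^-1) = [[1, -1], [-3, 4]]
... * rho(b^-1) = [[10, 3], [33, 10]]  ->  [[-23, -7], [102, 31]]
... * rho(a) = [[4, 1], [3, 1]]  ->  [[-113, -30], [501, 133]]
... * rho(b^-1) = [[10, 3], [33, 10]]  ->  [[-2120, -639], [9399, 2833]]
... * rho(a) = [[4, 1], [3, 1]]  ->  [[-10397, -2759], [46095, 12232]]
... * rho(b) = [[10, -3], [-33, 10]]  ->  [[-12923, 3601], [57294, -15965]]
... * rho(b) = [[10, -3], [-33, 10]]  ->  [[-248063, 74779], [1099785, -331532]]
... * rho(b) = [[10, -3], [-33, 10]]  ->  [[-4948337, 1491979], [21938406, -6614675]]
... * rho(a) = [[4, 1], [3, 1]]  ->  [[-15317411, -3456358], [67909599, 15323731]]
... * rho(b^-1) = [[10, 3], [33, 10]]  ->  [[-267233924, -80515813], [1184779113, 356966107]]
... * rho(a) = [[4, 1], [3, 1]]  ->  [[-1310483135, -347749737], [5810014773, 1541745220]]
... * rho(b^-1) = [[10, 3], [33, 10]]  ->  [[-24580572671, -7408946775], [108977739990, 32847496519]]
... * rho(b^-1) = [[10, 3], [33, 10]]  ->  [[-490300970285, -147831185763], [2173744785027, 655408185160]]
... * rho(a^-1) = [[1, -1], [-3, 4]]  ->  [[-46807412996, -101023772767], [207520229547, 447887955613]]
tr = -46807412996 + 447887955613 = 401080542617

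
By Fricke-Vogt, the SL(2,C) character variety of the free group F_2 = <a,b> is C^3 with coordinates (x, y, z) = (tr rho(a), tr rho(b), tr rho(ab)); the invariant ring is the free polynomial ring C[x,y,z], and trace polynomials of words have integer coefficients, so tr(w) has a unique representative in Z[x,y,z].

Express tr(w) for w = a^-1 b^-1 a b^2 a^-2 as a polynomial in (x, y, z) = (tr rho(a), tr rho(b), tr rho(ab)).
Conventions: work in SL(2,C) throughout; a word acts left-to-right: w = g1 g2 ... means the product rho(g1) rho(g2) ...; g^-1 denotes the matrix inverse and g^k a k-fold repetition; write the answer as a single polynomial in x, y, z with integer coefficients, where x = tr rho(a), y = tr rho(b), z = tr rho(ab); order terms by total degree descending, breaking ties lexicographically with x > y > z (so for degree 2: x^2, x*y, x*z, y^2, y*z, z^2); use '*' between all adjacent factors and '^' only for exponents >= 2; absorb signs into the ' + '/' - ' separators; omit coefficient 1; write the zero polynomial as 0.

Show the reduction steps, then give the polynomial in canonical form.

so trace(b^2 a) = trace(b)*trace(a b) - trace(a)  (reduce the b square) = y*z - x
reduce: trace(b^2) = trace(b)*trace(b) - trace(1)  (reduce the b square) = y^2 - 2
so trace(a b^2 a) = trace(a)*trace(b^2 a) - trace(b^2)  (reduce the a square) = x*y*z - x^2 - y^2 + 2
so trace(a b a b) = trace(b a)*trace(b a) - trace(1)  (split on b) = z^2 - 2
reduce: trace(a b a) = trace(a)*trace(b a) - trace(b)  (reduce the a square) = x*z - y
trace(a b^2 a b) = trace(b)*trace(a b a b) - trace(a b a)  (reduce the b square) = y*z^2 - x*z - y
trace(b^-1 a b^2 a) = trace(a b^2 a)*trace(b) - trace(a b^2 a b)  (eliminate b^-1) = x*y^2*z - x^2*y - y^3 - y*z^2 + x*z + 3*y
trace(b^-1 a b^2 a^-1) = trace(b^-1 a b^2)*trace(a) - trace(b^-1 a b^2 a)  (eliminate a^-1) = -x*y^2*z + x^2*y + y^3 + y*z^2 - 3*y
reduce: trace(b^-1 a b^2 a^-2) = trace(b^-1 a b^2 a^-1)*trace(a) - trace(b^-1 a b^2)  (eliminate a^-1) = -x^2*y^2*z + x^3*y + x*y^3 + x*y*z^2 - 3*x*y - z
so trace(a^-1 b^-1 a b^2 a^-2) = trace(b^-1 a b^2 a^-2)*trace(a) - trace(b^-1 a b^2 a^-1)  (eliminate a^-1) = -x^3*y^2*z + x^4*y + x^2*y^3 + x^2*y*z^2 + x*y^2*z - 4*x^2*y - y^3 - y*z^2 - x*z + 3*y

-x^3*y^2*z + x^4*y + x^2*y^3 + x^2*y*z^2 + x*y^2*z - 4*x^2*y - y^3 - y*z^2 - x*z + 3*y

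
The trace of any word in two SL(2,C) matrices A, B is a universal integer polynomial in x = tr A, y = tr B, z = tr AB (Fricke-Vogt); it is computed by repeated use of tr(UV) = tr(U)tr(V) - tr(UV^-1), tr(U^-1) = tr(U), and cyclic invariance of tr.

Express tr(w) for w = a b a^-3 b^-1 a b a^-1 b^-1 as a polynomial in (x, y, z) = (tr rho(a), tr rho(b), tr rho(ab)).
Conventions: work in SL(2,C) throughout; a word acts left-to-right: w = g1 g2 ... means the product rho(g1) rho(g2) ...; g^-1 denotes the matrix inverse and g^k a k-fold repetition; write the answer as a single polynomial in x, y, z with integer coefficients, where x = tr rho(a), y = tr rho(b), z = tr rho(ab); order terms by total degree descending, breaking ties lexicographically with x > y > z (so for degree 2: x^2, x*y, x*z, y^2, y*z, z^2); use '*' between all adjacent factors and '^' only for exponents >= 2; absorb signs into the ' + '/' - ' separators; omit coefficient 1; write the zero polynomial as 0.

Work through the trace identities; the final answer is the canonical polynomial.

and trace(b^2 a) = trace(b)*trace(a b) - trace(a)  (reduce the b square) = y*z - x
next, trace(b^2) = trace(b)*trace(b) - trace(1)  (reduce the b square) = y^2 - 2
next, trace(a b^2 a) = trace(a)*trace(b^2 a) - trace(b^2)  (reduce the a square) = x*y*z - x^2 - y^2 + 2
next, trace(a b a b) = trace(b a)*trace(b a) - trace(1)  (split on b) = z^2 - 2
next, trace(a b a) = trace(a)*trace(b a) - trace(b)  (reduce the a square) = x*z - y
trace(a b^2 a b) = trace(b)*trace(a b a b) - trace(a b a)  (reduce the b square) = y*z^2 - x*z - y
trace(b^-1 a b^2 a) = trace(a b^2 a)*trace(b) - trace(a b^2 a b)  (eliminate b^-1) = x*y^2*z - x^2*y - y^3 - y*z^2 + x*z + 3*y
and trace(a^-1 b^-1 a b^2) = trace(b^-1 a b^2)*trace(a) - trace(b^-1 a b^2 a)  (eliminate a^-1) = -x*y^2*z + x^2*y + y^3 + y*z^2 - 3*y
trace(b a^-2 b^-1 a b) = trace(a^-1 b^-1 a b^2)*trace(a) - trace(a^-1 b^-1 a b^2 a)  (eliminate a^-1) = -x^2*y^2*z + x^3*y + x*y^3 + x*y*z^2 - 3*x*y - z
trace(b^2 a b) = trace(b)*trace(a b^2) - trace(a b)  (reduce the b square) = y^2*z - x*y - z
and trace(b a b a^-1 b) = trace(b^2 a b)*trace(a) - trace(b^2 a b a)  (eliminate a^-1) = x*y^2*z - x^2*y - y*z^2 + y
and trace(b a b a b a) = trace(b a)*trace(b a b a) - trace(b^-1 a^-1)  (split on b) = z^3 - 3*z
next, trace(b a b a^-1 b a) = trace(b a b a b)*trace(a) - trace(b a b a b a)  (eliminate a^-1) = x*y*z^2 - x^2*z - z^3 - x*y + 3*z
trace(b a^-1 b a b a^-1) = trace(b a b a^-1 b)*trace(a) - trace(b a b a^-1 b a)  (eliminate a^-1) = x^2*y^2*z - x^3*y - 2*x*y*z^2 + x^2*z + z^3 + 2*x*y - 3*z
and trace(b a b^2 a b) = trace(b)*trace(a b^2 a b) - trace(a b^2 a)  (reduce the b square) = y^2*z^2 - 2*x*y*z + x^2 - 2
trace(a b a b a) = trace(a)*trace(b a b a) - trace(b a b)  (reduce the a square) = x*z^2 - y*z - x
next, trace(b a b^2 a b a) = trace(b)*trace(a b a b a b) - trace(a b a b a)  (reduce the b square) = y*z^3 - x*z^2 - 2*y*z + x
next, trace(b a b^2 a b a^-1) = trace(b a b^2 a b)*trace(a) - trace(b a b^2 a b a)  (eliminate a^-1) = x*y^2*z^2 - 2*x^2*y*z - y*z^3 + x^3 + x*z^2 + 2*y*z - 3*x
and trace(b a b a^-2 b a b) = trace(b a b^2 a b a^-1)*trace(a) - trace(b a b^2 a b)  (eliminate a^-1) = x^2*y^2*z^2 - 2*x^3*y*z - x*y*z^3 + x^4 + x^2*z^2 - y^2*z^2 + 4*x*y*z - 4*x^2 + 2
trace(b a b a b a b a) = trace(a b a b)*trace(a b a b) - trace(1)  (split on a) = z^4 - 4*z^2 + 2
next, trace(a^-1 b a b a b a b) = trace(b a b a b a b)*trace(a) - trace(b a b a b a b a)  (eliminate a^-1) = x*y*z^3 - x^2*z^2 - z^4 - 2*x*y*z + x^2 + 4*z^2 - 2
trace(b a b a^-2 b a b a) = trace(a^-1 b a b a b a b)*trace(a) - trace(a^-1 b a b a b a b a)  (eliminate a^-1) = x^2*y*z^3 - x^3*z^2 - x*z^4 - 2*x^2*y*z - y*z^3 + x^3 + 5*x*z^2 + 2*y*z - 3*x
and trace(a b a^-1 b a b a^-2 b) = trace(b a b a^-2 b a b)*trace(a) - trace(b a b a^-2 b a b a)  (eliminate a^-1) = x^3*y^2*z^2 - 2*x^4*y*z - 2*x^2*y*z^3 + x^5 + 2*x^3*z^2 - x*y^2*z^2 + x*z^4 + 6*x^2*y*z + y*z^3 - 5*x^3 - 5*x*z^2 - 2*y*z + 5*x
trace(a b a^-2 b^-1 a b a^-1 b) = trace(a b a^-1 b a b a^-2)*trace(b) - trace(a b a^-1 b a b a^-2 b)  (eliminate b^-1) = -x^3*y^2*z^2 + 2*x^4*y*z + x^2*y^3*z + 2*x^2*y*z^3 - x^5 - x^3*y^2 - 2*x^3*z^2 - x*y^2*z^2 - x*z^4 - 5*x^2*y*z + 5*x^3 + 2*x*y^2 + 5*x*z^2 - y*z - 5*x
trace(b^-1 a b a^-1 b^-1 a b a^-2) = trace(a b a^-2 b^-1 a b a^-1)*trace(b) - trace(a b a^-2 b^-1 a b a^-1 b)  (eliminate b^-1) = x^3*y^2*z^2 - 2*x^4*y*z - 2*x^2*y^3*z - 2*x^2*y*z^3 + x^5 + 2*x^3*y^2 + 2*x^3*z^2 + x*y^4 + 2*x*y^2*z^2 + x*z^4 + 5*x^2*y*z - 5*x^3 - 5*x*y^2 - 5*x*z^2 + 5*x
trace(a^2 b a^-1 b) = trace(b a^2 b)*trace(a) - trace(b a^2 b a)  (eliminate a^-1) = x^2*y*z - x^3 - x*y^2 - x*z^2 + y*z + 3*x
trace(a b a^-1 b^-1 a) = trace(a^2 b a^-1)*trace(b) - trace(a^2 b a^-1 b)  (eliminate b^-1) = -x^2*y*z + x^3 + x*y^2 + x*z^2 - 3*x
and trace(a^2 b a) = trace(a)*trace(b a^2) - trace(b a)  (reduce the a square) = x^2*z - x*y - z
and trace(a b a b^-1 a) = trace(a^2 b a)*trace(b) - trace(a^2 b a b)  (eliminate b^-1) = x^2*y*z - x*y^2 - x*z^2 + x
trace(a b a^2 b a) = trace(a)*trace(b a^2 b a) - trace(b a^2 b)  (reduce the a square) = x^2*z^2 - 2*x*y*z + y^2 - 2
trace(a b a^2 b a b) = trace(a)*trace(b a b a b a) - trace(b a b a b)  (reduce the a square) = x*z^3 - y*z^2 - 2*x*z + y
trace(a b a b^-1 a b a) = trace(a b a^2 b a)*trace(b) - trace(a b a^2 b a b)  (eliminate b^-1) = x^2*y*z^2 - 2*x*y^2*z - x*z^3 + y^3 + y*z^2 + 2*x*z - 3*y
and trace(a b a b^-1 a b a b) = trace(a b a b a b a)*trace(b) - trace(a b a b a b a b)  (eliminate b^-1) = x*y*z^3 - y^2*z^2 - z^4 - 2*x*y*z + y^2 + 4*z^2 - 2
and trace(b^-1 a b a b^-1 a b a) = trace(a b a b^-1 a b a)*trace(b) - trace(a b a b^-1 a b a b)  (eliminate b^-1) = x^2*y^2*z^2 - 2*x*y^3*z - 2*x*y*z^3 + y^4 + 2*y^2*z^2 + z^4 + 4*x*y*z - 4*y^2 - 4*z^2 + 2
next, trace(b^-1 a b a^-1 b^-1 a b a) = trace(b^-1 a b a b^-1 a b)*trace(a) - trace(b^-1 a b a b^-1 a b a)  (eliminate a^-1) = -x^2*y^2*z^2 + x^3*y*z + 2*x*y^3*z + 2*x*y*z^3 - x^2*y^2 - x^2*z^2 - y^4 - 2*y^2*z^2 - z^4 - 4*x*y*z + x^2 + 4*y^2 + 4*z^2 - 2
next, trace(b^-1 a b a^-1 b^-1 a b a^-1) = trace(b^-1 a b a^-1 b^-1 a b)*trace(a) - trace(b^-1 a b a^-1 b^-1 a b a)  (eliminate a^-1) = x^2*y^2*z^2 - 2*x^3*y*z - 2*x*y^3*z - 2*x*y*z^3 + x^4 + 2*x^2*y^2 + 2*x^2*z^2 + y^4 + 2*y^2*z^2 + z^4 + 4*x*y*z - 4*x^2 - 4*y^2 - 4*z^2 + 2
next, trace(a b a^-3 b^-1 a b a^-1 b^-1) = trace(b^-1 a b a^-1 b^-1 a b a^-2)*trace(a) - trace(b^-1 a b a^-1 b^-1 a b a^-1)  (eliminate a^-1) = x^4*y^2*z^2 - 2*x^5*y*z - 2*x^3*y^3*z - 2*x^3*y*z^3 + x^6 + 2*x^4*y^2 + 2*x^4*z^2 + x^2*y^4 + x^2*y^2*z^2 + x^2*z^4 + 7*x^3*y*z + 2*x*y^3*z + 2*x*y*z^3 - 6*x^4 - 7*x^2*y^2 - 7*x^2*z^2 - y^4 - 2*y^2*z^2 - z^4 - 4*x*y*z + 9*x^2 + 4*y^2 + 4*z^2 - 2

x^4*y^2*z^2 - 2*x^5*y*z - 2*x^3*y^3*z - 2*x^3*y*z^3 + x^6 + 2*x^4*y^2 + 2*x^4*z^2 + x^2*y^4 + x^2*y^2*z^2 + x^2*z^4 + 7*x^3*y*z + 2*x*y^3*z + 2*x*y*z^3 - 6*x^4 - 7*x^2*y^2 - 7*x^2*z^2 - y^4 - 2*y^2*z^2 - z^4 - 4*x*y*z + 9*x^2 + 4*y^2 + 4*z^2 - 2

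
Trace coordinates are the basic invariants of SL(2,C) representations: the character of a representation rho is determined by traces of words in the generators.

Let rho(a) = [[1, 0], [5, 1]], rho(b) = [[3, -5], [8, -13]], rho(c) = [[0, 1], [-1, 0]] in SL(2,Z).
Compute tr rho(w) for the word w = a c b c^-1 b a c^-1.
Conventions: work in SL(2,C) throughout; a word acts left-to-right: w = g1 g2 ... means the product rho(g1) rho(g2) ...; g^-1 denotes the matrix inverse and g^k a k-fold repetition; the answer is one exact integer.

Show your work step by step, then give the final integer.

rho(a) = [[1, 0], [5, 1]]
... * rho(c) = [[0, 1], [-1, 0]]  ->  [[0, 1], [-1, 5]]
... * rho(b) = [[3, -5], [8, -13]]  ->  [[8, -13], [37, -60]]
... * rho(c^-1) = [[0, -1], [1, 0]]  ->  [[-13, -8], [-60, -37]]
... * rho(b) = [[3, -5], [8, -13]]  ->  [[-103, 169], [-476, 781]]
... * rho(a) = [[1, 0], [5, 1]]  ->  [[742, 169], [3429, 781]]
... * rho(c^-1) = [[0, -1], [1, 0]]  ->  [[169, -742], [781, -3429]]
tr = 169 + -3429 = -3260

-3260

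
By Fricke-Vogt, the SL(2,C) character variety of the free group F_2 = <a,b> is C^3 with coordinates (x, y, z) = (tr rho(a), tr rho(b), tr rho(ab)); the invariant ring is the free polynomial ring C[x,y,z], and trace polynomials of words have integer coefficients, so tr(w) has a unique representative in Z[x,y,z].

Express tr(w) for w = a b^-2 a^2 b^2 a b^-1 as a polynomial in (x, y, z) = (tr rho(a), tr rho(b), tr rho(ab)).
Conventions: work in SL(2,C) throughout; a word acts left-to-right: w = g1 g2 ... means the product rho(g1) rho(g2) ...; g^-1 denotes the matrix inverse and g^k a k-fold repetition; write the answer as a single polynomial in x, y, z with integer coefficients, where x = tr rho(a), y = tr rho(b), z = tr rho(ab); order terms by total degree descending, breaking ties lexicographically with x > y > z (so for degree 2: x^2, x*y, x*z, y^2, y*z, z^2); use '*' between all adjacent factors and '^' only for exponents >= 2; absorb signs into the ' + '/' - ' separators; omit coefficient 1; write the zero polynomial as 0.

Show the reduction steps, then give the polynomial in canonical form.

x^3*y^4*z - x^4*y^3 - x^2*y^5 - 2*x^2*y^3*z^2 + x^3*y^2*z + x*y^4*z + x*y^2*z^3 + x^4*y + 4*x^2*y^3 - x^3*z - 4*x*y^2*z - 3*x^2*y + 2*x*z + y

so tr(b^2 a) = tr(b) * tr(a b) - tr(a)  (reduce the b square) = y*z - x
so tr(b^2) = tr(b) * tr(b) - tr(1)  (reduce the b square) = y^2 - 2
tr(b^2 a^2) = tr(a) * tr(b^2 a) - tr(b^2)  (reduce the a square) = x*y*z - x^2 - y^2 + 2
tr(b^2 a^3) = tr(a) * tr(b^2 a^2) - tr(b^2 a)  (reduce the a square) = x^2*y*z - x^3 - x*y^2 - y*z + 3*x
reduce: tr(a^3 b^2 a) = tr(a) * tr(b^2 a^3) - tr(b^2 a^2)  (reduce the a square) = x^3*y*z - x^4 - x^2*y^2 - 2*x*y*z + 4*x^2 + y^2 - 2
reduce: tr(a b a b) = tr(b a) * tr(b a) - tr(1)  (split on b) = z^2 - 2
tr(a b a) = tr(a) * tr(b a) - tr(b)  (reduce the a square) = x*z - y
tr(b^2 a b a) = tr(b) * tr(a b a b) - tr(a b a)  (reduce the b square) = y*z^2 - x*z - y
so tr(b^2 a b) = tr(b) * tr(b a b) - tr(b a)  (reduce the b square) = y^2*z - x*y - z
so tr(b^2 a b a^2) = tr(a) * tr(b^2 a b a) - tr(b^2 a b)  (reduce the a square) = x*y*z^2 - x^2*z - y^2*z + z
tr(a^3 b^2 a b) = tr(a) * tr(b^2 a b a^2) - tr(b^2 a b a)  (reduce the a square) = x^2*y*z^2 - x^3*z - x*y^2*z - y*z^2 + 2*x*z + y
reduce: tr(a^2 b^2 a b^-1 a) = tr(a^3 b^2 a) * tr(b) - tr(a^3 b^2 a b)  (eliminate b^-1) = x^3*y^2*z - x^4*y - x^2*y^3 - x^2*y*z^2 + x^3*z - x*y^2*z + 4*x^2*y + y^3 + y*z^2 - 2*x*z - 3*y
reduce: tr(b a^2 b a) = tr(a) * tr(b a b a) - tr(b a b)  (reduce the a square) = x*z^2 - y*z - x
tr(a^2 b a^2 b) = tr(a) * tr(b a^2 b a) - tr(b a^2 b)  (reduce the a square) = x^2*z^2 - 2*x*y*z + y^2 - 2
tr(a b a^2) = tr(a) * tr(a b a) - tr(a b)  (reduce the a square) = x^2*z - x*y - z
tr(a^2 b a^2) = tr(a) * tr(a b a^2) - tr(a b a)  (reduce the a square) = x^3*z - x^2*y - 2*x*z + y
tr(a b a^2 b^2 a) = tr(b) * tr(a^2 b a^2 b) - tr(a^2 b a^2)  (reduce the b square) = x^2*y*z^2 - x^3*z - 2*x*y^2*z + x^2*y + y^3 + 2*x*z - 3*y
so tr(a b a b a b) = tr(b a) * tr(b a b a) - tr(b^-1 a^-1)  (split on b) = z^3 - 3*z
tr(b^2 a b a b a) = tr(b) * tr(a b a b a b) - tr(a b a b a)  (reduce the b square) = y*z^3 - x*z^2 - 2*y*z + x
tr(b^2 a b a b) = tr(b) * tr(b a b a b) - tr(b a b a)  (reduce the b square) = y^2*z^2 - x*y*z - y^2 - z^2 + 2
tr(a b a^2 b^2 a b) = tr(a) * tr(b^2 a b a b a) - tr(b^2 a b a b)  (reduce the a square) = x*y*z^3 - x^2*z^2 - y^2*z^2 - x*y*z + x^2 + y^2 + z^2 - 2
tr(a^2 b^2 a b^-1 a b) = tr(a b a^2 b^2 a) * tr(b) - tr(a b a^2 b^2 a b)  (eliminate b^-1) = x^2*y^2*z^2 - x^3*y*z - 2*x*y^3*z - x*y*z^3 + x^2*y^2 + x^2*z^2 + y^4 + y^2*z^2 + 3*x*y*z - x^2 - 4*y^2 - z^2 + 2
tr(b^-1 a^2 b^2 a b^-1 a) = tr(a^2 b^2 a b^-1 a) * tr(b) - tr(a^2 b^2 a b^-1 a b)  (eliminate b^-1) = x^3*y^3*z - x^4*y^2 - x^2*y^4 - 2*x^2*y^2*z^2 + 2*x^3*y*z + x*y^3*z + x*y*z^3 + 3*x^2*y^2 - x^2*z^2 - 5*x*y*z + x^2 + y^2 + z^2 - 2
tr(a b^-2 a^2 b^2 a b^-1) = tr(b^-1 a^2 b^2 a b^-1 a) * tr(b) - tr(b^-1 a^2 b^2 a b^-1 a b)  (eliminate b^-1) = x^3*y^4*z - x^4*y^3 - x^2*y^5 - 2*x^2*y^3*z^2 + x^3*y^2*z + x*y^4*z + x*y^2*z^3 + x^4*y + 4*x^2*y^3 - x^3*z - 4*x*y^2*z - 3*x^2*y + 2*x*z + y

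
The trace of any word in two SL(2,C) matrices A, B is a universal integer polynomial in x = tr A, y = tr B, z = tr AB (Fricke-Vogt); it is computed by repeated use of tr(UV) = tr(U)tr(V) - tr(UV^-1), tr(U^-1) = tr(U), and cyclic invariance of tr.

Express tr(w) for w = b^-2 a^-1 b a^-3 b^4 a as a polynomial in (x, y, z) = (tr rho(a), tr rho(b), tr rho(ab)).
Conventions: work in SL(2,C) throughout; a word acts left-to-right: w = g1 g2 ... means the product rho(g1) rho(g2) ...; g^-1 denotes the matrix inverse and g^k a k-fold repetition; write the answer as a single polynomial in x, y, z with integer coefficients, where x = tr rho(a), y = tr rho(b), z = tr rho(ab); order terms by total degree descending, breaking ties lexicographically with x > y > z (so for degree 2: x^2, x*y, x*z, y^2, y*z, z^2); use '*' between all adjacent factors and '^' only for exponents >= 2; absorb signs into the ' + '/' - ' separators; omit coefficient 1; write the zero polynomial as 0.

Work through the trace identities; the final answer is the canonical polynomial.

trace(b^2) = trace(b) * trace(b) - trace(1) = y^2 - 2
trace(b^3) = trace(b) * trace(b^2) - trace(b) = y^3 - 3*y
trace(b^4) = trace(b) * trace(b^3) - trace(b^2) = y^4 - 4*y^2 + 2
trace(b^5) = trace(b) * trace(b^4) - trace(b^3) = y^5 - 5*y^3 + 5*y
trace(b a b) = trace(b) * trace(a b) - trace(a) = y*z - x
trace(a b^3) = trace(b) * trace(b a b) - trace(b a) = y^2*z - x*y - z
trace(b^3 a b) = trace(b) * trace(a b^3) - trace(a b^2) = y^3*z - x*y^2 - 2*y*z + x
trace(b^5 a) = trace(b) * trace(b^3 a b) - trace(b^3 a) = y^4*z - x*y^3 - 3*y^2*z + 2*x*y + z
trace(b a^-1 b^4) = trace(b^5) * trace(a) - trace(b^5 a) = x*y^5 - y^4*z - 4*x*y^3 + 3*y^2*z + 3*x*y - z
trace(b^4 a b^2) = trace(b) * trace(a b^5) - trace(a b^4) = y^5*z - x*y^4 - 4*y^3*z + 3*x*y^2 + 3*y*z - x
trace(a b a b) = trace(a b) * trace(a b) - trace(1)   [split at repeated a] = z^2 - 2
trace(a b a) = trace(a) * trace(b a) - trace(b) = x*z - y
trace(b a b a b) = trace(b) * trace(a b a b) - trace(a b a) = y*z^2 - x*z - y
trace(b^2 a b a b) = trace(b) * trace(b a b a b) - trace(b a b a) = y^2*z^2 - x*y*z - y^2 - z^2 + 2
trace(a b^4 a b) = trace(b) * trace(b^2 a b a b) - trace(b^2 a b a) = y^3*z^2 - x*y^2*z - y^3 - 2*y*z^2 + x*z + 3*y
trace(b^2 a^2 b) = trace(a) * trace(b^3 a) - trace(b^3) = x*y^2*z - x^2*y - y^3 - x*z + 3*y
trace(b^2 a^2) = trace(a) * trace(b^2 a) - trace(b^2) = x*y*z - x^2 - y^2 + 2
trace(a b^4 a) = trace(b) * trace(b^2 a^2 b) - trace(b^2 a^2) = x*y^3*z - x^2*y^2 - y^4 - 2*x*y*z + x^2 + 4*y^2 - 2
trace(b^4 a b^2 a) = trace(b) * trace(a b^4 a b) - trace(a b^4 a) = y^4*z^2 - 2*x*y^3*z + x^2*y^2 - 2*y^2*z^2 + 3*x*y*z - x^2 - y^2 + 2
trace(b a^-1 b^4 a b) = trace(b^4 a b^2) * trace(a) - trace(b^4 a b^2 a) = x*y^5*z - x^2*y^4 - y^4*z^2 - 2*x*y^3*z + 2*x^2*y^2 + 2*y^2*z^2 + y^2 - 2
trace(b^4 a b a b) = trace(b) * trace(b^2 a b a b^2) - trace(b^2 a b a b) = y^4*z^2 - x*y^3*z - y^4 - 3*y^2*z^2 + 2*x*y*z + 4*y^2 + z^2 - 2
trace(a b a b a b) = trace(a b) * trace(a b a b) - trace(a^-1 b^-1)   [split at repeated a] = z^3 - 3*z
trace(a b a b a) = trace(a) * trace(b a b a) - trace(b a b) = x*z^2 - y*z - x
trace(b a b a b a b) = trace(b) * trace(a b a b a b) - trace(a b a b a) = y*z^3 - x*z^2 - 2*y*z + x
trace(a b a b a b^3) = trace(b) * trace(b a b a b a b) - trace(b a b a b a) = y^2*z^3 - x*y*z^2 - 2*y^2*z - z^3 + x*y + 3*z
trace(b^4 a b a b a) = trace(b) * trace(a b a b a b^3) - trace(a b a b a b^2) = y^3*z^3 - x*y^2*z^2 - 2*y^3*z - 2*y*z^3 + x*y^2 + x*z^2 + 5*y*z - x
trace(b a^-1 b^4 a b a) = trace(b^4 a b a b) * trace(a) - trace(b^4 a b a b a) = x*y^4*z^2 - x^2*y^3*z - y^3*z^3 - x*y^4 - 2*x*y^2*z^2 + 2*x^2*y*z + 2*y^3*z + 2*y*z^3 + 3*x*y^2 - 5*y*z - x
trace(a^-1 b a^-1 b^4 a b) = trace(b a^-1 b^4 a b) * trace(a) - trace(b a^-1 b^4 a b a) = x^2*y^5*z - x^3*y^4 - 2*x*y^4*z^2 - x^2*y^3*z + y^3*z^3 + 2*x^3*y^2 + x*y^4 + 4*x*y^2*z^2 - 2*x^2*y*z - 2*y^3*z - 2*y*z^3 - 2*x*y^2 + 5*y*z - x
trace(a^-1 b^4 a b^-1 a^-1 b) = trace(a^-1 b a^-1 b^4 a) * trace(b) - trace(a^-1 b a^-1 b^4 a b) = -x^2*y^5*z + x^3*y^4 + x*y^6 + 2*x*y^4*z^2 + x^2*y^3*z - y^5*z - y^3*z^3 - 2*x^3*y^2 - 5*x*y^4 - 4*x*y^2*z^2 + 2*x^2*y*z + 5*y^3*z + 2*y*z^3 + 5*x*y^2 - 6*y*z + x
trace(a^-1 b^5 a b) = trace(b^5 a b) * trace(a) - trace(b^5 a b a) = x*y^5*z - x^2*y^4 - y^4*z^2 - 3*x*y^3*z + 3*x^2*y^2 + y^4 + 3*y^2*z^2 + x*y*z - x^2 - 4*y^2 - z^2 + 2
trace(b^4 a b^-1 a^-1 b) = trace(a^-1 b^5 a) * trace(b) - trace(a^-1 b^5 a b) = -x*y^5*z + x^2*y^4 + y^6 + y^4*z^2 + 3*x*y^3*z - 3*x^2*y^2 - 6*y^4 - 3*y^2*z^2 - x*y*z + x^2 + 9*y^2 + z^2 - 2
trace(b^-1 a^-1 b a^-2 b^4 a) = trace(a^-1 b^4 a b^-1 a^-1 b) * trace(a) - trace(a^-1 b^4 a b^-1 a^-1 b a) = -x^3*y^5*z + x^4*y^4 + x^2*y^6 + 2*x^2*y^4*z^2 + x^3*y^3*z - x*y^3*z^3 - 2*x^4*y^2 - 6*x^2*y^4 - 4*x^2*y^2*z^2 - y^6 - y^4*z^2 + 2*x^3*y*z + 2*x*y^3*z + 2*x*y*z^3 + 8*x^2*y^2 + 6*y^4 + 3*y^2*z^2 - 5*x*y*z - 9*y^2 - z^2 + 2
trace(b a^-2 b^4) = trace(a^-1 b^5) * trace(a) - trace(a^-1 b^5 a) = x^2*y^5 - x*y^4*z - 4*x^2*y^3 - y^5 + 3*x*y^2*z + 3*x^2*y + 5*y^3 - x*z - 5*y
trace(a^-1 b^4 a b^-2 a^-1 b a^-1) = trace(b^-1 a^-1 b a^-2 b^4 a) * trace(b) - trace(b^-1 a^-1 b a^-2 b^4 a b) = -x^3*y^6*z + x^4*y^5 + x^2*y^7 + 2*x^2*y^5*z^2 + x^3*y^4*z - x*y^4*z^3 - 2*x^4*y^3 - 7*x^2*y^5 - 4*x^2*y^3*z^2 - y^7 - y^5*z^2 + 2*x^3*y^2*z + 3*x*y^4*z + 2*x*y^2*z^3 + 12*x^2*y^3 + 7*y^5 + 3*y^3*z^2 - 8*x*y^2*z - 3*x^2*y - 14*y^3 - y*z^2 + x*z + 7*y
trace(a^-1 b^4 a b^-2 a^-1 b) = trace(a^-1 b a^-1 b^4 a b^-1) * trace(b) - trace(a^-1 b a^-1 b^4 a) = -x^2*y^6*z + x^3*y^5 + x*y^7 + 2*x*y^5*z^2 + x^2*y^4*z - y^6*z - y^4*z^3 - 2*x^3*y^3 - 6*x*y^5 - 4*x*y^3*z^2 + 2*x^2*y^2*z + 6*y^4*z + 2*y^2*z^3 + 9*x*y^3 - 9*y^2*z - 2*x*y + z
trace(b^-2 a^-1 b a^-3 b^4 a) = trace(a^-1 b^4 a b^-2 a^-1 b a^-1) * trace(a) - trace(a^-1 b^4 a b^-2 a^-1 b) = -x^4*y^6*z + x^5*y^5 + x^3*y^7 + 2*x^3*y^5*z^2 + x^4*y^4*z + x^2*y^6*z - x^2*y^4*z^3 - 2*x^5*y^3 - 8*x^3*y^5 - 4*x^3*y^3*z^2 - 2*x*y^7 - 3*x*y^5*z^2 + 2*x^4*y^2*z + 2*x^2*y^4*z + 2*x^2*y^2*z^3 + y^6*z + y^4*z^3 + 14*x^3*y^3 + 13*x*y^5 + 7*x*y^3*z^2 - 10*x^2*y^2*z - 6*y^4*z - 2*y^2*z^3 - 3*x^3*y - 23*x*y^3 - x*y*z^2 + x^2*z + 9*y^2*z + 9*x*y - z

-x^4*y^6*z + x^5*y^5 + x^3*y^7 + 2*x^3*y^5*z^2 + x^4*y^4*z + x^2*y^6*z - x^2*y^4*z^3 - 2*x^5*y^3 - 8*x^3*y^5 - 4*x^3*y^3*z^2 - 2*x*y^7 - 3*x*y^5*z^2 + 2*x^4*y^2*z + 2*x^2*y^4*z + 2*x^2*y^2*z^3 + y^6*z + y^4*z^3 + 14*x^3*y^3 + 13*x*y^5 + 7*x*y^3*z^2 - 10*x^2*y^2*z - 6*y^4*z - 2*y^2*z^3 - 3*x^3*y - 23*x*y^3 - x*y*z^2 + x^2*z + 9*y^2*z + 9*x*y - z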